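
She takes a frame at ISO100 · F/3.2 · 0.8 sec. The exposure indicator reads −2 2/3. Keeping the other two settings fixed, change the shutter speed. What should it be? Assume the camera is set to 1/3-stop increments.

5 s

Underexposed by 2 2/3 stops → need 2 2/3 stops brighter.
Shutter speed: 0.8 → 1 → 1.3 → 1.6 → 2 → 2.5 → 3.2 → 4 → 5.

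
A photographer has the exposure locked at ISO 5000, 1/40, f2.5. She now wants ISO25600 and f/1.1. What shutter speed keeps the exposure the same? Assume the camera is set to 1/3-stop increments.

ISO: 5000 → 6400 → 8000 → 10000 → 12800 → 16000 → 20000 → 25600 — 2 1/3 stops raised (brighter).
Aperture: f/2.5 → f/2.2 → f/2 → f/1.8 → f/1.6 → f/1.4 → f/1.2 → f/1.1 — 2 1/3 stops opened up (brighter).
Net change so far: 4 2/3 stops brighter. Offset with the shutter speed: 1/40 → 1/50 → 1/60 → 1/80 → 1/100 → 1/125 → 1/160 → 1/200 → 1/250 → 1/320 → 1/400 → 1/500 → 1/640 → 1/800 → 1/1000.

1/1000s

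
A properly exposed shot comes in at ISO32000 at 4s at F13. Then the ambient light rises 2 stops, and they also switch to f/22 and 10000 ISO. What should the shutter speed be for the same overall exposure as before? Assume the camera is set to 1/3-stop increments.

10 s

Scene light: 2 stops brighter.
Aperture: f/13 → f/14 → f/16 → f/18 → f/20 → f/22 — 1 2/3 stops narrower (darker).
ISO: 32000 → 25600 → 20000 → 16000 → 12800 → 10000 — 1 2/3 stops dropped (darker).
Net so far: 1 1/3 stops darker. Shutter speed: 4 → 5 → 6 → 8 → 10.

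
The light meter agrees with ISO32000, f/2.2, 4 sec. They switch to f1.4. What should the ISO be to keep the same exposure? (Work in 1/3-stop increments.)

Aperture: f/2.2 → f/2 → f/1.8 → f/1.6 → f/1.4 — 1 1/3 stops larger aperture (brighter).
Need 1 1/3 stops darker from the ISO: 32000 → 25600 → 20000 → 16000 → 12800.

ISO 12800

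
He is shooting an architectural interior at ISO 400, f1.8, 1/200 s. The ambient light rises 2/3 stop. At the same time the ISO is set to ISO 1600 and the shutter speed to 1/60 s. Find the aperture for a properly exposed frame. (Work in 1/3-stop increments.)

Scene light: 2/3 stop brighter.
ISO: 400 → 500 → 640 → 800 → 1000 → 1250 → 1600 — 2 stops raised (brighter).
Shutter speed: 1/200 → 1/160 → 1/125 → 1/100 → 1/80 → 1/60 — 1 2/3 stops slower (brighter).
Net so far: 4 1/3 stops brighter. Aperture: f/1.8 → f/2 → f/2.2 → f/2.5 → f/2.8 → f/3.2 → f/3.5 → f/4 → f/4.5 → f/5 → f/5.6 → f/6.3 → f/7.1 → f/8.

f/8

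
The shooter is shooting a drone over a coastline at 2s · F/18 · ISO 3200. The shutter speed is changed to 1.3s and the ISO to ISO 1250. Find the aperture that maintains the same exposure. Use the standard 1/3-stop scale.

Shutter speed: 2 → 1.6 → 1.3 — 2/3 stop shorter (darker).
ISO: 3200 → 2500 → 2000 → 1600 → 1250 — 1 1/3 stops dropped (darker).
Net change so far: 2 stops darker. Offset with the aperture: f/18 → f/16 → f/14 → f/13 → f/11 → f/10 → f/9.

f/9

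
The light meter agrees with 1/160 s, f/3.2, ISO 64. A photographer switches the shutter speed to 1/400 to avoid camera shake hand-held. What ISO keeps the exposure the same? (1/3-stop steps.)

ISO 160

Shutter speed: 1/160 → 1/200 → 1/250 → 1/320 → 1/400 — 1 1/3 stops shorter (darker).
Need 1 1/3 stops brighter from the ISO: 64 → 80 → 100 → 125 → 160.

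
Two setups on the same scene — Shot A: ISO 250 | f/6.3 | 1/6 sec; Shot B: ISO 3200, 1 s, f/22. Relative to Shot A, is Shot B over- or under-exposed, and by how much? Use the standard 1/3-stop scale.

Aperture: f/6.3 → f/7.1 → f/8 → f/9 → f/10 → f/11 → f/13 → f/14 → f/16 → f/18 → f/20 → f/22 — 3 2/3 stops narrower (darker).
Shutter speed: 1/6 → 1/5 → 1/4 → 0.3 → 0.4 → 0.5 → 0.6 → 0.8 → 1 — 2 2/3 stops longer (brighter).
ISO: 250 → 320 → 400 → 500 → 640 → 800 → 1000 → 1250 → 1600 → 2000 → 2500 → 3200 — 3 2/3 stops raised (brighter).
Net: −3 2/3 +2 2/3 +3 2/3 = +2 2/3 stops.

2 2/3 stops brighter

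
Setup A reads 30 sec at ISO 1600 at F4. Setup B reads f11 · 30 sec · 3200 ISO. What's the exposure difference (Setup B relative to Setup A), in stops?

Aperture: f/4 → f/5.6 → f/8 → f/11 — 3 stops smaller aperture (darker).
Shutter speed: unchanged.
ISO: 1600 → 3200 — 1 stop higher (brighter).
Net: −3 +1 = −2 stops.

2 stops darker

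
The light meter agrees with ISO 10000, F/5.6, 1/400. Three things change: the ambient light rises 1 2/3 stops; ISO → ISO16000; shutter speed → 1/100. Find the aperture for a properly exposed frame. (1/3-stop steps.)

Scene light: 1 2/3 stops brighter.
ISO: 10000 → 12800 → 16000 — 2/3 stop raised (brighter).
Shutter speed: 1/400 → 1/320 → 1/250 → 1/200 → 1/160 → 1/125 → 1/100 — 2 stops slower (brighter).
Net so far: 4 1/3 stops brighter. Aperture: f/5.6 → f/6.3 → f/7.1 → f/8 → f/9 → f/10 → f/11 → f/13 → f/14 → f/16 → f/18 → f/20 → f/22 → f/25.

f/25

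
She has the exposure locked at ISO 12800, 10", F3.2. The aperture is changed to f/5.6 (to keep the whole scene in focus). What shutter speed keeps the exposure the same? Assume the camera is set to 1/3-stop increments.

Aperture: f/3.2 → f/3.5 → f/4 → f/4.5 → f/5 → f/5.6 — 1 2/3 stops smaller aperture (darker).
Need 1 2/3 stops brighter from the shutter speed: 10 → 13 → 15 → 20 → 25 → 30.

30 s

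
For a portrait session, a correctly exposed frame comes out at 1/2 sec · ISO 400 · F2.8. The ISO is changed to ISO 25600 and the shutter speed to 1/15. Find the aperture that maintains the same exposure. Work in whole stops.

f/8

ISO: 400 → 800 → 1600 → 3200 → 6400 → 12800 → 25600 — 6 stops higher (brighter).
Shutter speed: 1/2 → 1/4 → 1/8 → 1/15 — 3 stops faster (darker).
Net change so far: 3 stops brighter. Offset with the aperture: f/2.8 → f/4 → f/5.6 → f/8.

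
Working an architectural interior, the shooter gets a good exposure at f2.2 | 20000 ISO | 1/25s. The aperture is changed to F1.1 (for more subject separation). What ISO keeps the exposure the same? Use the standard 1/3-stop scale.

Aperture: f/2.2 → f/2 → f/1.8 → f/1.6 → f/1.4 → f/1.2 → f/1.1 — 2 stops wider (brighter).
Need 2 stops darker from the ISO: 20000 → 16000 → 12800 → 10000 → 8000 → 6400 → 5000.

ISO 5000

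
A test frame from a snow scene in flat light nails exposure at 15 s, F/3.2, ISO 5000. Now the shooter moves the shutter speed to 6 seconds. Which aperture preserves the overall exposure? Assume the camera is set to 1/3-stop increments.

Shutter speed: 15 → 13 → 10 → 8 → 6 — 1 1/3 stops faster (darker).
Need 1 1/3 stops brighter from the aperture: f/3.2 → f/2.8 → f/2.5 → f/2.2 → f/2.

f/2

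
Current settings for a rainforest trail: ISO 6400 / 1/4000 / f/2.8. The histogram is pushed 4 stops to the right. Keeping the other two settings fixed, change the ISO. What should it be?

ISO 400

Overexposed by 4 stops → need 4 stops darker.
ISO: 6400 → 3200 → 1600 → 800 → 400.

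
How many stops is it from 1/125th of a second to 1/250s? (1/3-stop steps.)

1 stop

1/125 → 1/160 → 1/200 → 1/250 — count the steps: 3 third-stops = 1 stop.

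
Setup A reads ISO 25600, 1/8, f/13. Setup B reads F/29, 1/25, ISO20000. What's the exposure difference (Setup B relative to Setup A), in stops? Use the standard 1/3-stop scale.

Aperture: f/13 → f/14 → f/16 → f/18 → f/20 → f/22 → f/25 → f/29 — 2 1/3 stops smaller aperture (darker).
Shutter speed: 1/8 → 1/10 → 1/13 → 1/15 → 1/20 → 1/25 — 1 2/3 stops faster (darker).
ISO: 25600 → 20000 — 1/3 stop dropped (darker).
Net: −2 1/3 −1 2/3 −1/3 = −4 1/3 stops.

4 1/3 stops darker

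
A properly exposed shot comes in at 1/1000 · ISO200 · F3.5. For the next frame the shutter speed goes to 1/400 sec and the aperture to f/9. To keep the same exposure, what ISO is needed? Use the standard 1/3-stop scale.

Shutter speed: 1/1000 → 1/800 → 1/640 → 1/500 → 1/400 — 1 1/3 stops slower (brighter).
Aperture: f/3.5 → f/4 → f/4.5 → f/5 → f/5.6 → f/6.3 → f/7.1 → f/8 → f/9 — 2 2/3 stops stopped down (darker).
Net change so far: 1 1/3 stops darker. Offset with the ISO: 200 → 250 → 320 → 400 → 500.

ISO 500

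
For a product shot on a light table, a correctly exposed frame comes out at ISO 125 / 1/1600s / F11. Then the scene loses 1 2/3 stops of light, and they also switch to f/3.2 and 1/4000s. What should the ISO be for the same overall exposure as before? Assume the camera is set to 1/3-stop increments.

ISO 80

Scene light: 1 2/3 stops darker.
Aperture: f/11 → f/10 → f/9 → f/8 → f/7.1 → f/6.3 → f/5.6 → f/5 → f/4.5 → f/4 → f/3.5 → f/3.2 — 3 2/3 stops wider (brighter).
Shutter speed: 1/1600 → 1/2000 → 1/2500 → 1/3200 → 1/4000 — 1 1/3 stops faster (darker).
Net so far: 2/3 stop brighter. ISO: 125 → 100 → 80.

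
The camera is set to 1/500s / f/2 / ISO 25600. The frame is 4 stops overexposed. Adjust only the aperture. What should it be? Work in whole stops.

Overexposed by 4 stops → need 4 stops darker.
Aperture: f/2 → f/2.8 → f/4 → f/5.6 → f/8.

f/8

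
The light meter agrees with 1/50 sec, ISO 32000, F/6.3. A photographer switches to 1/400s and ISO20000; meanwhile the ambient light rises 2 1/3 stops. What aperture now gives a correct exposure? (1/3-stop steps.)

f/4

Scene light: 2 1/3 stops brighter.
Shutter speed: 1/50 → 1/60 → 1/80 → 1/100 → 1/125 → 1/160 → 1/200 → 1/250 → 1/320 → 1/400 — 3 stops shorter (darker).
ISO: 32000 → 25600 → 20000 — 2/3 stop dropped (darker).
Net so far: 1 1/3 stops darker. Aperture: f/6.3 → f/5.6 → f/5 → f/4.5 → f/4.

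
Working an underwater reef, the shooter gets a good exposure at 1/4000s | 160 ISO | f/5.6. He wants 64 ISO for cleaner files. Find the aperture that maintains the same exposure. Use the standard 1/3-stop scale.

f/3.5

ISO: 160 → 125 → 100 → 80 → 64 — 1 1/3 stops lower (darker).
Need 1 1/3 stops brighter from the aperture: f/5.6 → f/5 → f/4.5 → f/4 → f/3.5.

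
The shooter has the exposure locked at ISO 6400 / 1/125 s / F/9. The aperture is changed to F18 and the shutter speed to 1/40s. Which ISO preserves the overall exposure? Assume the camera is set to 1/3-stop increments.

ISO 8000

Aperture: f/9 → f/10 → f/11 → f/13 → f/14 → f/16 → f/18 — 2 stops smaller aperture (darker).
Shutter speed: 1/125 → 1/100 → 1/80 → 1/60 → 1/50 → 1/40 — 1 2/3 stops slower (brighter).
Net change so far: 1/3 stop darker. Offset with the ISO: 6400 → 8000.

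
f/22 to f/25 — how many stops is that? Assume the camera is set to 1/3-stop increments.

1/3 stop

f/22 → f/25 — count the steps: 1 third-stops = 1/3 stop.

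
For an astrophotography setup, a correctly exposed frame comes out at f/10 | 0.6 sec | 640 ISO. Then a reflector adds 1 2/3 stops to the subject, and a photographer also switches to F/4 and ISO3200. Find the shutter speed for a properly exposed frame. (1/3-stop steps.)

Scene light: 1 2/3 stops brighter.
Aperture: f/10 → f/9 → f/8 → f/7.1 → f/6.3 → f/5.6 → f/5 → f/4.5 → f/4 — 2 2/3 stops wider (brighter).
ISO: 640 → 800 → 1000 → 1250 → 1600 → 2000 → 2500 → 3200 — 2 1/3 stops raised (brighter).
Net so far: 6 2/3 stops brighter. Shutter speed: 0.6 → 0.5 → 0.4 → 0.3 → 1/4 → 1/5 → 1/6 → 1/8 → 1/10 → 1/13 → 1/15 → 1/20 → 1/25 → 1/30 → 1/40 → 1/50 → 1/60 → 1/80 → 1/100 → 1/125 → 1/160.

1/160s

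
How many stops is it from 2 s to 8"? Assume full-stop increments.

2 → 4 → 8 — count the steps: 2 stops.

2 stops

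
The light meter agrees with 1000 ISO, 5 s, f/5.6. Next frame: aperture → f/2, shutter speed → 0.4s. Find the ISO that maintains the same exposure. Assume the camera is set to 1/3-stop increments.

Aperture: f/5.6 → f/5 → f/4.5 → f/4 → f/3.5 → f/3.2 → f/2.8 → f/2.5 → f/2.2 → f/2 — 3 stops wider (brighter).
Shutter speed: 5 → 4 → 3.2 → 2.5 → 2 → 1.6 → 1.3 → 1 → 0.8 → 0.6 → 0.5 → 0.4 — 3 2/3 stops faster (darker).
Net change so far: 2/3 stop darker. Offset with the ISO: 1000 → 1250 → 1600.

ISO 1600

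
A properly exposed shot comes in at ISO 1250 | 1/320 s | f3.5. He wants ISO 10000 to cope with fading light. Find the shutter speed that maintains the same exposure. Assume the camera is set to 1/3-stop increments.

ISO: 1250 → 1600 → 2000 → 2500 → 3200 → 4000 → 5000 → 6400 → 8000 → 10000 — 3 stops higher (brighter).
Need 3 stops darker from the shutter speed: 1/320 → 1/400 → 1/500 → 1/640 → 1/800 → 1/1000 → 1/1250 → 1/1600 → 1/2000 → 1/2500.

1/2500s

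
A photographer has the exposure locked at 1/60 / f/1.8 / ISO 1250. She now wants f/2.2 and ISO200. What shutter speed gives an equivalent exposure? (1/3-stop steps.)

Aperture: f/1.8 → f/2 → f/2.2 — 2/3 stop narrower (darker).
ISO: 1250 → 1000 → 800 → 640 → 500 → 400 → 320 → 250 → 200 — 2 2/3 stops lower (darker).
Net change so far: 3 1/3 stops darker. Offset with the shutter speed: 1/60 → 1/50 → 1/40 → 1/30 → 1/25 → 1/20 → 1/15 → 1/13 → 1/10 → 1/8 → 1/6.

1/6s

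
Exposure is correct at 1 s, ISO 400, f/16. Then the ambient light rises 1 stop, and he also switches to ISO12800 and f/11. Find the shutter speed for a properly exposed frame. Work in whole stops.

1/125s

Scene light: 1 stop brighter.
ISO: 400 → 800 → 1600 → 3200 → 6400 → 12800 — 5 stops raised (brighter).
Aperture: f/16 → f/11 — 1 stop wider (brighter).
Net so far: 7 stops brighter. Shutter speed: 1 → 1/2 → 1/4 → 1/8 → 1/15 → 1/30 → 1/60 → 1/125.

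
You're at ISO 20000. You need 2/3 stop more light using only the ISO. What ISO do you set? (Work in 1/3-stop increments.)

ISO: 20000 → 25600 → 32000 — 2/3 stop raised (brighter).

ISO 32000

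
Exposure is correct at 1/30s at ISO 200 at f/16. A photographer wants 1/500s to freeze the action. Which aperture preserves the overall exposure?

Shutter speed: 1/30 → 1/60 → 1/125 → 1/250 → 1/500 — 4 stops faster (darker).
Need 4 stops brighter from the aperture: f/16 → f/11 → f/8 → f/5.6 → f/4.

f/4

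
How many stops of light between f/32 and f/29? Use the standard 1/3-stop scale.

f/32 → f/29 — count the steps: 1 third-stops = 1/3 stop.

1/3 stop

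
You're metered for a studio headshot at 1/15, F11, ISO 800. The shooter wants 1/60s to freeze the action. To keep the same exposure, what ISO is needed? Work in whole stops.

Shutter speed: 1/15 → 1/30 → 1/60 — 2 stops faster (darker).
Need 2 stops brighter from the ISO: 800 → 1600 → 3200.

ISO 3200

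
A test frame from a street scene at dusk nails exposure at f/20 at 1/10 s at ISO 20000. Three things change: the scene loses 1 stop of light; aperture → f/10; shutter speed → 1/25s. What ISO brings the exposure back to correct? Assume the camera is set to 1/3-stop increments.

ISO 25600

Scene light: 1 stop darker.
Aperture: f/20 → f/18 → f/16 → f/14 → f/13 → f/11 → f/10 — 2 stops opened up (brighter).
Shutter speed: 1/10 → 1/13 → 1/15 → 1/20 → 1/25 — 1 1/3 stops shorter (darker).
Net so far: 1/3 stop darker. ISO: 20000 → 25600.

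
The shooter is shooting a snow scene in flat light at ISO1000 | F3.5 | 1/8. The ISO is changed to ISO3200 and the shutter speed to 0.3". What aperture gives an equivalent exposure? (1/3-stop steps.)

ISO: 1000 → 1250 → 1600 → 2000 → 2500 → 3200 — 1 2/3 stops higher (brighter).
Shutter speed: 1/8 → 1/6 → 1/5 → 1/4 → 0.3 — 1 1/3 stops slower (brighter).
Net change so far: 3 stops brighter. Offset with the aperture: f/3.5 → f/4 → f/4.5 → f/5 → f/5.6 → f/6.3 → f/7.1 → f/8 → f/9 → f/10.

f/10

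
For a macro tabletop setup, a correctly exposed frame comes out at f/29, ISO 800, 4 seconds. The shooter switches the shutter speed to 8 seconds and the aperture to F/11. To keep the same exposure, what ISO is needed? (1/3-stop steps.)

ISO 64

Shutter speed: 4 → 5 → 6 → 8 — 1 stop longer (brighter).
Aperture: f/29 → f/25 → f/22 → f/20 → f/18 → f/16 → f/14 → f/13 → f/11 — 2 2/3 stops opened up (brighter).
Net change so far: 3 2/3 stops brighter. Offset with the ISO: 800 → 640 → 500 → 400 → 320 → 250 → 200 → 160 → 125 → 100 → 80 → 64.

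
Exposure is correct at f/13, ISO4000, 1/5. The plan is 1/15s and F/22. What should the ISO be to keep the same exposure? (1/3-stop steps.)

ISO 40000

Shutter speed: 1/5 → 1/6 → 1/8 → 1/10 → 1/13 → 1/15 — 1 2/3 stops faster (darker).
Aperture: f/13 → f/14 → f/16 → f/18 → f/20 → f/22 — 1 2/3 stops smaller aperture (darker).
Net change so far: 3 1/3 stops darker. Offset with the ISO: 4000 → 5000 → 6400 → 8000 → 10000 → 12800 → 16000 → 20000 → 25600 → 32000 → 40000.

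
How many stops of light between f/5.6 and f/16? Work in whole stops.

f/5.6 → f/8 → f/11 → f/16 — count the steps: 3 stops.

3 stops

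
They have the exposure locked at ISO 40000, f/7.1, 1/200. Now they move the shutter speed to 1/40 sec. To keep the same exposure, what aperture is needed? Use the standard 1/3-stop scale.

Shutter speed: 1/200 → 1/160 → 1/125 → 1/100 → 1/80 → 1/60 → 1/50 → 1/40 — 2 1/3 stops slower (brighter).
Need 2 1/3 stops darker from the aperture: f/7.1 → f/8 → f/9 → f/10 → f/11 → f/13 → f/14 → f/16.

f/16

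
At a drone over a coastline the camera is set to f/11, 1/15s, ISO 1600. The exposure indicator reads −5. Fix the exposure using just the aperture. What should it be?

f/2

Underexposed by 5 stops → need 5 stops brighter.
Aperture: f/11 → f/8 → f/5.6 → f/4 → f/2.8 → f/2.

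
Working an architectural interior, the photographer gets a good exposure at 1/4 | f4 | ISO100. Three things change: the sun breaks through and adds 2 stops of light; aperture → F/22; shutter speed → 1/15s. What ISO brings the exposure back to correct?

ISO 3200

Scene light: 2 stops brighter.
Aperture: f/4 → f/5.6 → f/8 → f/11 → f/16 → f/22 — 5 stops narrower (darker).
Shutter speed: 1/4 → 1/8 → 1/15 — 2 stops shorter (darker).
Net so far: 5 stops darker. ISO: 100 → 200 → 400 → 800 → 1600 → 3200.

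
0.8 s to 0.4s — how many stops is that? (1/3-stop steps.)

0.8 → 0.6 → 0.5 → 0.4 — count the steps: 3 third-stops = 1 stop.

1 stop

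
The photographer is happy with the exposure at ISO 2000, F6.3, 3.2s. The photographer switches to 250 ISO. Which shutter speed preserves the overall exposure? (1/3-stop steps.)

ISO: 2000 → 1600 → 1250 → 1000 → 800 → 640 → 500 → 400 → 320 → 250 — 3 stops dropped (darker).
Need 3 stops brighter from the shutter speed: 3.2 → 4 → 5 → 6 → 8 → 10 → 13 → 15 → 20 → 25.

25 s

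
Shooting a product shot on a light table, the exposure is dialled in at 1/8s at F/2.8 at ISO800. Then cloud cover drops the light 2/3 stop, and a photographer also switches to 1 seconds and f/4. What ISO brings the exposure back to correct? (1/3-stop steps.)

Scene light: 2/3 stop darker.
Shutter speed: 1/8 → 1/6 → 1/5 → 1/4 → 0.3 → 0.4 → 0.5 → 0.6 → 0.8 → 1 — 3 stops longer (brighter).
Aperture: f/2.8 → f/3.2 → f/3.5 → f/4 — 1 stop narrower (darker).
Net so far: 1 1/3 stops brighter. ISO: 800 → 640 → 500 → 400 → 320.

ISO 320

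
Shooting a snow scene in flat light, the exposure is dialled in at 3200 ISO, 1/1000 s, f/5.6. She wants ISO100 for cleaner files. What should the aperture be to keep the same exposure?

f/1.0

ISO: 3200 → 1600 → 800 → 400 → 200 → 100 — 5 stops dropped (darker).
Need 5 stops brighter from the aperture: f/5.6 → f/4 → f/2.8 → f/2 → f/1.4 → f/1.0.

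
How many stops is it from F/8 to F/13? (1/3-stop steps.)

1 1/3 stops

f/8 → f/9 → f/10 → f/11 → f/13 — count the steps: 4 third-stops = 1 1/3 stops.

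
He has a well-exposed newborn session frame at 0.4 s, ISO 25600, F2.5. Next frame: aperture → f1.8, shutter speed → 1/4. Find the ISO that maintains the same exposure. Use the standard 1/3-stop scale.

ISO 20000

Aperture: f/2.5 → f/2.2 → f/2 → f/1.8 — 1 stop larger aperture (brighter).
Shutter speed: 0.4 → 0.3 → 1/4 — 2/3 stop faster (darker).
Net change so far: 1/3 stop brighter. Offset with the ISO: 25600 → 20000.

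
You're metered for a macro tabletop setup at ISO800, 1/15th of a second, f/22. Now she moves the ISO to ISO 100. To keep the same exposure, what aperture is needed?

f/8

ISO: 800 → 400 → 200 → 100 — 3 stops dropped (darker).
Need 3 stops brighter from the aperture: f/22 → f/16 → f/11 → f/8.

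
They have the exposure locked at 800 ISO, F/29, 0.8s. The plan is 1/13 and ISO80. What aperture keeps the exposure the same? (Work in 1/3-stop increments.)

f/2.8

Shutter speed: 0.8 → 0.6 → 0.5 → 0.4 → 0.3 → 1/4 → 1/5 → 1/6 → 1/8 → 1/10 → 1/13 — 3 1/3 stops shorter (darker).
ISO: 800 → 640 → 500 → 400 → 320 → 250 → 200 → 160 → 125 → 100 → 80 — 3 1/3 stops dropped (darker).
Net change so far: 6 2/3 stops darker. Offset with the aperture: f/29 → f/25 → f/22 → f/20 → f/18 → f/16 → f/14 → f/13 → f/11 → f/10 → f/9 → f/8 → f/7.1 → f/6.3 → f/5.6 → f/5 → f/4.5 → f/4 → f/3.5 → f/3.2 → f/2.8.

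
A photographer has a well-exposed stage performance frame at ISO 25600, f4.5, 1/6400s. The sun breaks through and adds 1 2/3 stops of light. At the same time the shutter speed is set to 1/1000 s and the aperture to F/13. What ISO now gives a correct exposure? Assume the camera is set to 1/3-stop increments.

ISO 10000

Scene light: 1 2/3 stops brighter.
Shutter speed: 1/6400 → 1/5000 → 1/4000 → 1/3200 → 1/2500 → 1/2000 → 1/1600 → 1/1250 → 1/1000 — 2 2/3 stops slower (brighter).
Aperture: f/4.5 → f/5 → f/5.6 → f/6.3 → f/7.1 → f/8 → f/9 → f/10 → f/11 → f/13 — 3 stops stopped down (darker).
Net so far: 1 1/3 stops brighter. ISO: 25600 → 20000 → 16000 → 12800 → 10000.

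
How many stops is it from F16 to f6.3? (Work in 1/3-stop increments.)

2 2/3 stops

f/16 → f/14 → f/13 → f/11 → f/10 → f/9 → f/8 → f/7.1 → f/6.3 — count the steps: 8 third-stops = 2 2/3 stops.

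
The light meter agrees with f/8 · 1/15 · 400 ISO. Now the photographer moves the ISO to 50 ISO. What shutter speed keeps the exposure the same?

1/2s

ISO: 400 → 200 → 100 → 50 — 3 stops lower (darker).
Need 3 stops brighter from the shutter speed: 1/15 → 1/8 → 1/4 → 1/2.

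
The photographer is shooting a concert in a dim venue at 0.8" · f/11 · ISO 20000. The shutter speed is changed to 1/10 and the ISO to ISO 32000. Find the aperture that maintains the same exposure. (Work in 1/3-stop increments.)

Shutter speed: 0.8 → 0.6 → 0.5 → 0.4 → 0.3 → 1/4 → 1/5 → 1/6 → 1/8 → 1/10 — 3 stops shorter (darker).
ISO: 20000 → 25600 → 32000 — 2/3 stop raised (brighter).
Net change so far: 2 1/3 stops darker. Offset with the aperture: f/11 → f/10 → f/9 → f/8 → f/7.1 → f/6.3 → f/5.6 → f/5.

f/5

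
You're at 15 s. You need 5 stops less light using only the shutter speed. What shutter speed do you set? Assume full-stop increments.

Shutter speed: 15 → 8 → 4 → 2 → 1 → 1/2 — 5 stops shorter (darker).

1/2s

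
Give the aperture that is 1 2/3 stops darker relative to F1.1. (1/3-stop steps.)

Aperture: f/1.1 → f/1.2 → f/1.4 → f/1.6 → f/1.8 → f/2 — 1 2/3 stops narrower (darker).

f/2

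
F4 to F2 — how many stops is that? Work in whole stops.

2 stops

f/4 → f/2.8 → f/2 — count the steps: 2 stops.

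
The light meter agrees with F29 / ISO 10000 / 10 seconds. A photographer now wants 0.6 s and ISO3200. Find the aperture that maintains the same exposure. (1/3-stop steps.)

Shutter speed: 10 → 8 → 6 → 5 → 4 → 3.2 → 2.5 → 2 → 1.6 → 1.3 → 1 → 0.8 → 0.6 — 4 stops faster (darker).
ISO: 10000 → 8000 → 6400 → 5000 → 4000 → 3200 — 1 2/3 stops dropped (darker).
Net change so far: 5 2/3 stops darker. Offset with the aperture: f/29 → f/25 → f/22 → f/20 → f/18 → f/16 → f/14 → f/13 → f/11 → f/10 → f/9 → f/8 → f/7.1 → f/6.3 → f/5.6 → f/5 → f/4.5 → f/4.

f/4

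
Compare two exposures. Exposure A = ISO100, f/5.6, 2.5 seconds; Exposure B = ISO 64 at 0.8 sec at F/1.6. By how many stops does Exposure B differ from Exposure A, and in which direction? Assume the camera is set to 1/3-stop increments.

1 1/3 stops brighter

Aperture: f/5.6 → f/5 → f/4.5 → f/4 → f/3.5 → f/3.2 → f/2.8 → f/2.5 → f/2.2 → f/2 → f/1.8 → f/1.6 — 3 2/3 stops wider (brighter).
Shutter speed: 2.5 → 2 → 1.6 → 1.3 → 1 → 0.8 — 1 2/3 stops faster (darker).
ISO: 100 → 80 → 64 — 2/3 stop lower (darker).
Net: +3 2/3 −1 2/3 −2/3 = +1 1/3 stops.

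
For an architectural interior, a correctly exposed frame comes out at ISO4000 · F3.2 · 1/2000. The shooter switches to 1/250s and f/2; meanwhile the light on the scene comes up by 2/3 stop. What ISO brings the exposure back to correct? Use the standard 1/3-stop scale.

ISO 125

Scene light: 2/3 stop brighter.
Shutter speed: 1/2000 → 1/1600 → 1/1250 → 1/1000 → 1/800 → 1/640 → 1/500 → 1/400 → 1/320 → 1/250 — 3 stops longer (brighter).
Aperture: f/3.2 → f/2.8 → f/2.5 → f/2.2 → f/2 — 1 1/3 stops larger aperture (brighter).
Net so far: 5 stops brighter. ISO: 4000 → 3200 → 2500 → 2000 → 1600 → 1250 → 1000 → 800 → 640 → 500 → 400 → 320 → 250 → 200 → 160 → 125.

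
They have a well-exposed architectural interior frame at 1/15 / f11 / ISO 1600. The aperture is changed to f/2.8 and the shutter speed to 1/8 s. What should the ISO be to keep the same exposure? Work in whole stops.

Aperture: f/11 → f/8 → f/5.6 → f/4 → f/2.8 — 4 stops larger aperture (brighter).
Shutter speed: 1/15 → 1/8 — 1 stop slower (brighter).
Net change so far: 5 stops brighter. Offset with the ISO: 1600 → 800 → 400 → 200 → 100 → 50.

ISO 50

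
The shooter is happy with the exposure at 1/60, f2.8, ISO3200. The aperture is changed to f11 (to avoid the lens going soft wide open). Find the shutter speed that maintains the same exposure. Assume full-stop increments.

Aperture: f/2.8 → f/4 → f/5.6 → f/8 → f/11 — 4 stops narrower (darker).
Need 4 stops brighter from the shutter speed: 1/60 → 1/30 → 1/15 → 1/8 → 1/4.

1/4s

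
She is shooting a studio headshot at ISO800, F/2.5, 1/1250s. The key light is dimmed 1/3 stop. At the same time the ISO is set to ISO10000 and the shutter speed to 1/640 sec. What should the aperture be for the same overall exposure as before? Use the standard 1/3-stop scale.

f/11

Scene light: 1/3 stop darker.
ISO: 800 → 1000 → 1250 → 1600 → 2000 → 2500 → 3200 → 4000 → 5000 → 6400 → 8000 → 10000 — 3 2/3 stops raised (brighter).
Shutter speed: 1/1250 → 1/1000 → 1/800 → 1/640 — 1 stop slower (brighter).
Net so far: 4 1/3 stops brighter. Aperture: f/2.5 → f/2.8 → f/3.2 → f/3.5 → f/4 → f/4.5 → f/5 → f/5.6 → f/6.3 → f/7.1 → f/8 → f/9 → f/10 → f/11.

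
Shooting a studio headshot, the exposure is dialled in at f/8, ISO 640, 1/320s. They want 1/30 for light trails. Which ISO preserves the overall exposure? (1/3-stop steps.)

ISO 64

Shutter speed: 1/320 → 1/250 → 1/200 → 1/160 → 1/125 → 1/100 → 1/80 → 1/60 → 1/50 → 1/40 → 1/30 — 3 1/3 stops slower (brighter).
Need 3 1/3 stops darker from the ISO: 640 → 500 → 400 → 320 → 250 → 200 → 160 → 125 → 100 → 80 → 64.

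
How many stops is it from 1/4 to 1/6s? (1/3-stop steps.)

1/4 → 1/5 → 1/6 — count the steps: 2 third-stops = 2/3 stop.

2/3 stop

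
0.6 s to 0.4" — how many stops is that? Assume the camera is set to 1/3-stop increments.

0.6 → 0.5 → 0.4 — count the steps: 2 third-stops = 2/3 stop.

2/3 stop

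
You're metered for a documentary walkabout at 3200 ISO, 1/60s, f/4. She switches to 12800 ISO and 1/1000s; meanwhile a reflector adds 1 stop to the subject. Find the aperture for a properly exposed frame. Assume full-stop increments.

Scene light: 1 stop brighter.
ISO: 3200 → 6400 → 12800 — 2 stops higher (brighter).
Shutter speed: 1/60 → 1/125 → 1/250 → 1/500 → 1/1000 — 4 stops faster (darker).
Net so far: 1 stop darker. Aperture: f/4 → f/2.8.

f/2.8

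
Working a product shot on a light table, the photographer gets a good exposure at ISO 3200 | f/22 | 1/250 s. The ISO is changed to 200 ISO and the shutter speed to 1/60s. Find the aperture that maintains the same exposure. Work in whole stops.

ISO: 3200 → 1600 → 800 → 400 → 200 — 4 stops lower (darker).
Shutter speed: 1/250 → 1/125 → 1/60 — 2 stops slower (brighter).
Net change so far: 2 stops darker. Offset with the aperture: f/22 → f/16 → f/11.

f/11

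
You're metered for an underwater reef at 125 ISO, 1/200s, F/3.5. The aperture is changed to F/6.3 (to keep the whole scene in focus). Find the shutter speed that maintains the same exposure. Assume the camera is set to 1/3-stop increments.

1/60s

Aperture: f/3.5 → f/4 → f/4.5 → f/5 → f/5.6 → f/6.3 — 1 2/3 stops stopped down (darker).
Need 1 2/3 stops brighter from the shutter speed: 1/200 → 1/160 → 1/125 → 1/100 → 1/80 → 1/60.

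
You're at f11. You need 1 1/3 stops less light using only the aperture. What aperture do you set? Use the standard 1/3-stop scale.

f/18

Aperture: f/11 → f/13 → f/14 → f/16 → f/18 — 1 1/3 stops smaller aperture (darker).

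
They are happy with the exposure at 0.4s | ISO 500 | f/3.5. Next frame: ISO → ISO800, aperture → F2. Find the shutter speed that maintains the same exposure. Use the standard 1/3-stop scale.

1/13s

ISO: 500 → 640 → 800 — 2/3 stop higher (brighter).
Aperture: f/3.5 → f/3.2 → f/2.8 → f/2.5 → f/2.2 → f/2 — 1 2/3 stops opened up (brighter).
Net change so far: 2 1/3 stops brighter. Offset with the shutter speed: 0.4 → 0.3 → 1/4 → 1/5 → 1/6 → 1/8 → 1/10 → 1/13.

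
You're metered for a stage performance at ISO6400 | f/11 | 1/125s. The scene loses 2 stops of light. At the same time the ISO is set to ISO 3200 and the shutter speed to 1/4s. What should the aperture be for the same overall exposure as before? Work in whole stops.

Scene light: 2 stops darker.
ISO: 6400 → 3200 — 1 stop dropped (darker).
Shutter speed: 1/125 → 1/60 → 1/30 → 1/15 → 1/8 → 1/4 — 5 stops slower (brighter).
Net so far: 2 stops brighter. Aperture: f/11 → f/16 → f/22.

f/22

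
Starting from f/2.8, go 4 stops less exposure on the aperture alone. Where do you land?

f/11

Aperture: f/2.8 → f/4 → f/5.6 → f/8 → f/11 — 4 stops narrower (darker).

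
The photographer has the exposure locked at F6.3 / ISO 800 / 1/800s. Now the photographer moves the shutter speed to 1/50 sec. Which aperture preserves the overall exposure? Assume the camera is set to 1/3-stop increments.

Shutter speed: 1/800 → 1/640 → 1/500 → 1/400 → 1/320 → 1/250 → 1/200 → 1/160 → 1/125 → 1/100 → 1/80 → 1/60 → 1/50 — 4 stops slower (brighter).
Need 4 stops darker from the aperture: f/6.3 → f/7.1 → f/8 → f/9 → f/10 → f/11 → f/13 → f/14 → f/16 → f/18 → f/20 → f/22 → f/25.

f/25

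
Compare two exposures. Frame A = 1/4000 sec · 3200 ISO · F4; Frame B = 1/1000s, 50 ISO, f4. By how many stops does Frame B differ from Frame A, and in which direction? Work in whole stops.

4 stops darker

Aperture: unchanged.
Shutter speed: 1/4000 → 1/2000 → 1/1000 — 2 stops longer (brighter).
ISO: 3200 → 1600 → 800 → 400 → 200 → 100 → 50 — 6 stops lower (darker).
Net: +2 −6 = −4 stops.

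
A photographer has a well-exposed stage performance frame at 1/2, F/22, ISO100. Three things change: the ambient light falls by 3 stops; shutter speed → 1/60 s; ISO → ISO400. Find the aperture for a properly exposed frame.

f/2.8

Scene light: 3 stops darker.
Shutter speed: 1/2 → 1/4 → 1/8 → 1/15 → 1/30 → 1/60 — 5 stops faster (darker).
ISO: 100 → 200 → 400 — 2 stops higher (brighter).
Net so far: 6 stops darker. Aperture: f/22 → f/16 → f/11 → f/8 → f/5.6 → f/4 → f/2.8.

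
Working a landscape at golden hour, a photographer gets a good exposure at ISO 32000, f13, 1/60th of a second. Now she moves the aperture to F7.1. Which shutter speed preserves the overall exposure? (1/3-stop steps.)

Aperture: f/13 → f/11 → f/10 → f/9 → f/8 → f/7.1 — 1 2/3 stops wider (brighter).
Need 1 2/3 stops darker from the shutter speed: 1/60 → 1/80 → 1/100 → 1/125 → 1/160 → 1/200.

1/200s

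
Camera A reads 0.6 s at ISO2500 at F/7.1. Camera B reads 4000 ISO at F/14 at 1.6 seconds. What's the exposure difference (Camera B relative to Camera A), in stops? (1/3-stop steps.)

Aperture: f/7.1 → f/8 → f/9 → f/10 → f/11 → f/13 → f/14 — 2 stops narrower (darker).
Shutter speed: 0.6 → 0.8 → 1 → 1.3 → 1.6 — 1 1/3 stops slower (brighter).
ISO: 2500 → 3200 → 4000 — 2/3 stop raised (brighter).
Net: −2 +1 1/3 +2/3 = 0 stops.

same exposure (0 stops)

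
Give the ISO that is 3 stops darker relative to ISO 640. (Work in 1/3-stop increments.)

ISO 80

ISO: 640 → 500 → 400 → 320 → 250 → 200 → 160 → 125 → 100 → 80 — 3 stops dropped (darker).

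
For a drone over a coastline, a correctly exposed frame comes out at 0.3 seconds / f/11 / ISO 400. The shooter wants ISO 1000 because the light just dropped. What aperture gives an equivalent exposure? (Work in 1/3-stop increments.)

ISO: 400 → 500 → 640 → 800 → 1000 — 1 1/3 stops higher (brighter).
Need 1 1/3 stops darker from the aperture: f/11 → f/13 → f/14 → f/16 → f/18.

f/18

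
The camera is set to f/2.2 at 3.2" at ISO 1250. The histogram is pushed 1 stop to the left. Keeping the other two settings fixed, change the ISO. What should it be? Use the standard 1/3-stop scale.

ISO 2500

Underexposed by 1 stop → need 1 stop brighter.
ISO: 1250 → 1600 → 2000 → 2500.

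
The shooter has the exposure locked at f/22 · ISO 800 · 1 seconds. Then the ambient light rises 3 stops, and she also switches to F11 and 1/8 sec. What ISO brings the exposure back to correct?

Scene light: 3 stops brighter.
Aperture: f/22 → f/16 → f/11 — 2 stops larger aperture (brighter).
Shutter speed: 1 → 1/2 → 1/4 → 1/8 — 3 stops shorter (darker).
Net so far: 2 stops brighter. ISO: 800 → 400 → 200.

ISO 200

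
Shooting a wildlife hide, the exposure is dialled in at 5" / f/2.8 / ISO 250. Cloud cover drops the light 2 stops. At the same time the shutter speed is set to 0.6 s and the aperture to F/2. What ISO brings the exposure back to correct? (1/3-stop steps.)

ISO 4000

Scene light: 2 stops darker.
Shutter speed: 5 → 4 → 3.2 → 2.5 → 2 → 1.6 → 1.3 → 1 → 0.8 → 0.6 — 3 stops shorter (darker).
Aperture: f/2.8 → f/2.5 → f/2.2 → f/2 — 1 stop larger aperture (brighter).
Net so far: 4 stops darker. ISO: 250 → 320 → 400 → 500 → 640 → 800 → 1000 → 1250 → 1600 → 2000 → 2500 → 3200 → 4000.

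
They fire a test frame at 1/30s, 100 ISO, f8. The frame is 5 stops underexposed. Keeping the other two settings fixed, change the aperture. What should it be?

f/1.4

Underexposed by 5 stops → need 5 stops brighter.
Aperture: f/8 → f/5.6 → f/4 → f/2.8 → f/2 → f/1.4.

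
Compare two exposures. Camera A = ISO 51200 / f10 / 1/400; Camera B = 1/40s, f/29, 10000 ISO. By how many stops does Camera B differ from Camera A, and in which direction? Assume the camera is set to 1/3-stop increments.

Aperture: f/10 → f/11 → f/13 → f/14 → f/16 → f/18 → f/20 → f/22 → f/25 → f/29 — 3 stops smaller aperture (darker).
Shutter speed: 1/400 → 1/320 → 1/250 → 1/200 → 1/160 → 1/125 → 1/100 → 1/80 → 1/60 → 1/50 → 1/40 — 3 1/3 stops slower (brighter).
ISO: 51200 → 40000 → 32000 → 25600 → 20000 → 16000 → 12800 → 10000 — 2 1/3 stops dropped (darker).
Net: −3 +3 1/3 −2 1/3 = −2 stops.

2 stops darker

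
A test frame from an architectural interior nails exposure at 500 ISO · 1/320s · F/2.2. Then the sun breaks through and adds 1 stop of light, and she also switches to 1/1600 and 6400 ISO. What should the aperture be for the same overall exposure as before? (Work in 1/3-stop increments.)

f/5

Scene light: 1 stop brighter.
Shutter speed: 1/320 → 1/400 → 1/500 → 1/640 → 1/800 → 1/1000 → 1/1250 → 1/1600 — 2 1/3 stops faster (darker).
ISO: 500 → 640 → 800 → 1000 → 1250 → 1600 → 2000 → 2500 → 3200 → 4000 → 5000 → 6400 — 3 2/3 stops higher (brighter).
Net so far: 2 1/3 stops brighter. Aperture: f/2.2 → f/2.5 → f/2.8 → f/3.2 → f/3.5 → f/4 → f/4.5 → f/5.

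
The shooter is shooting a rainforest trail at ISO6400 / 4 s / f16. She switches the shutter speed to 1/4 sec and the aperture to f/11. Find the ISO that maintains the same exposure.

Shutter speed: 4 → 2 → 1 → 1/2 → 1/4 — 4 stops faster (darker).
Aperture: f/16 → f/11 — 1 stop opened up (brighter).
Net change so far: 3 stops darker. Offset with the ISO: 6400 → 12800 → 25600 → 51200.

ISO 51200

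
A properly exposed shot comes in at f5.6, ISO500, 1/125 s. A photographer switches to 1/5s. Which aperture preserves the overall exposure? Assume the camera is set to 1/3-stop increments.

f/29

Shutter speed: 1/125 → 1/100 → 1/80 → 1/60 → 1/50 → 1/40 → 1/30 → 1/25 → 1/20 → 1/15 → 1/13 → 1/10 → 1/8 → 1/6 → 1/5 — 4 2/3 stops slower (brighter).
Need 4 2/3 stops darker from the aperture: f/5.6 → f/6.3 → f/7.1 → f/8 → f/9 → f/10 → f/11 → f/13 → f/14 → f/16 → f/18 → f/20 → f/22 → f/25 → f/29.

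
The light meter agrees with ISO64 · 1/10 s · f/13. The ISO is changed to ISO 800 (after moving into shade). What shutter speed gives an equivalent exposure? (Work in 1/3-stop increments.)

ISO: 64 → 80 → 100 → 125 → 160 → 200 → 250 → 320 → 400 → 500 → 640 → 800 — 3 2/3 stops higher (brighter).
Need 3 2/3 stops darker from the shutter speed: 1/10 → 1/13 → 1/15 → 1/20 → 1/25 → 1/30 → 1/40 → 1/50 → 1/60 → 1/80 → 1/100 → 1/125.

1/125s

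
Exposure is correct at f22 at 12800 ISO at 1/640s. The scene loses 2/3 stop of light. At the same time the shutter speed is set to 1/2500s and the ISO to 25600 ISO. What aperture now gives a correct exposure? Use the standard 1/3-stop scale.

f/13

Scene light: 2/3 stop darker.
Shutter speed: 1/640 → 1/800 → 1/1000 → 1/1250 → 1/1600 → 1/2000 → 1/2500 — 2 stops faster (darker).
ISO: 12800 → 16000 → 20000 → 25600 — 1 stop higher (brighter).
Net so far: 1 2/3 stops darker. Aperture: f/22 → f/20 → f/18 → f/16 → f/14 → f/13.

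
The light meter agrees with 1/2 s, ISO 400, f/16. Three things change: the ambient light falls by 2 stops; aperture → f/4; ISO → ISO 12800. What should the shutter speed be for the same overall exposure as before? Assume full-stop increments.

Scene light: 2 stops darker.
Aperture: f/16 → f/11 → f/8 → f/5.6 → f/4 — 4 stops larger aperture (brighter).
ISO: 400 → 800 → 1600 → 3200 → 6400 → 12800 — 5 stops higher (brighter).
Net so far: 7 stops brighter. Shutter speed: 1/2 → 1/4 → 1/8 → 1/15 → 1/30 → 1/60 → 1/125 → 1/250.

1/250s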